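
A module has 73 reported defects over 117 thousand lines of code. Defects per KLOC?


Defect density = defects / KLOC
Defect density = 73 / 117
Defect density = 0.624 defects/KLOC

0.624 defects/KLOC


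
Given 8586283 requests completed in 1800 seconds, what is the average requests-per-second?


Formula: throughput = requests / seconds
throughput = 8586283 / 1800
throughput = 4770.16 requests/second

4770.16 requests/second


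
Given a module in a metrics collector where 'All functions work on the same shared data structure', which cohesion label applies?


Reasoning: Functions share data
Type: Communicational cohesion

Communicational cohesion


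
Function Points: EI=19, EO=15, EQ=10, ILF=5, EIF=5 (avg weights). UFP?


UFP = EI*4 + EO*5 + EQ*4 + ILF*10 + EIF*7
UFP = 19*4 + 15*5 + 10*4 + 5*10 + 5*7
UFP = 76 + 75 + 40 + 50 + 35
UFP = 276

276


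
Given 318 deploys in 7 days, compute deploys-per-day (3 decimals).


Formula: deployments per day = releases / days
= 318 / 7
= 45.429 deploys/day
(equivalently, 318.0 deploys/week)

45.429 deploys/day


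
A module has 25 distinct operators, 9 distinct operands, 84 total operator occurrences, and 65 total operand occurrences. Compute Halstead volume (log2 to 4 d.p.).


Formula: V = N * log2(η), where N = N1 + N2 and η = η1 + η2
η = 25 + 9 = 34
N = 84 + 65 = 149
log2(34) ≈ 5.0875
V = 149 * 5.0875 = 758.04

758.04


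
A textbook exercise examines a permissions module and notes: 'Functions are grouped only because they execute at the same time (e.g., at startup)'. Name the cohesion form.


Reasoning: Related by timing only
Type: Temporal cohesion

Temporal cohesion


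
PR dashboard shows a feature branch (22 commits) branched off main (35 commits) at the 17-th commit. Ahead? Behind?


Common ancestor: commit #17
feature commits after divergence: 22 - 17 = 5
main commits after divergence: 35 - 17 = 18
feature is 5 commits ahead of main
main is 18 commits ahead of feature

feature ahead: 5, main ahead: 18


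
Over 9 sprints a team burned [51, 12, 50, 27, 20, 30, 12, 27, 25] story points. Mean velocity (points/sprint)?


Formula: Avg velocity = Total points / Number of sprints
Points: [51, 12, 50, 27, 20, 30, 12, 27, 25]
Sum = 51 + 12 + 50 + 27 + 20 + 30 + 12 + 27 + 25 = 254
Avg velocity = 254 / 9 = 28.22 points/sprint

28.22 points/sprint


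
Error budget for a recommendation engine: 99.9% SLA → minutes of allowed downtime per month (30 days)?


Formula: allowed downtime = period * (100 - SLA) / 100
Period (month (30 days)) = 43200 minutes
Unavailability fraction = (100 - 99.9) / 100
Allowed downtime = 43200 * (100 - 99.9) / 100
Allowed downtime = 43.2 minutes

43.2 minutes


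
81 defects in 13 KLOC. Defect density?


Defect density = defects / KLOC
Defect density = 81 / 13
Defect density = 6.231 defects/KLOC

6.231 defects/KLOC


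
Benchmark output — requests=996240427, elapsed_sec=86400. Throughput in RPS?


Formula: throughput = requests / seconds
throughput = 996240427 / 86400
throughput = 11530.56 requests/second

11530.56 requests/second


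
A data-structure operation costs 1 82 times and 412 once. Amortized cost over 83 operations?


Formula: Amortized cost = Total cost / Operations
Total cost = (82 * 1) + (1 * 412)
Total cost = 82 + 412 = 494
Amortized = 494 / 83 = 5.9518

5.9518


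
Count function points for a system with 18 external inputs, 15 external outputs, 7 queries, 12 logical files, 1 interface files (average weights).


UFP = EI*4 + EO*5 + EQ*4 + ILF*10 + EIF*7
UFP = 18*4 + 15*5 + 7*4 + 12*10 + 1*7
UFP = 72 + 75 + 28 + 120 + 7
UFP = 302

302


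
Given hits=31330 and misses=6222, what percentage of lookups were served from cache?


Formula: hit rate = hits / (hits + misses) * 100
hit rate = 31330 / (31330 + 6222) * 100
hit rate = 31330 / 37552 * 100
hit rate = 83.43%

83.43%


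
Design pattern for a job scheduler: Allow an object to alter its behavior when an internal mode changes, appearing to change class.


This matches the State pattern

State


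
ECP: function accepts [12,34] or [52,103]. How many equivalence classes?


Valid ranges: [12,34] and [52,103]
Class 1: x < 12 — invalid
Class 2: 12 ≤ x ≤ 34 — valid
Class 3: 34 < x < 52 — invalid (gap between ranges)
Class 4: 52 ≤ x ≤ 103 — valid
Class 5: x > 103 — invalid
Total equivalence classes: 5

5 equivalence classes


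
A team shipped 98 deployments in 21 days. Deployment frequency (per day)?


Formula: deployments per day = releases / days
= 98 / 21
= 4.667 deploys/day
(equivalently, 32.67 deploys/week)

4.667 deploys/day


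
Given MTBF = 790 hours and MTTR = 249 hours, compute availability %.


Availability = MTBF / (MTBF + MTTR)
Availability = 790 / (790 + 249)
Availability = 790 / 1039
Availability = 76.0346%

76.0346%


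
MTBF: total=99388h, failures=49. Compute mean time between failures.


Formula: MTBF = Total operating time / Number of failures
MTBF = 99388 / 49
MTBF = 2028.33 hours

2028.33 hours


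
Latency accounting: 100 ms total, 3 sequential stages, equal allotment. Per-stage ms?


Formula: per_stage = total_budget / stages
per_stage = 100 / 3
per_stage = 33.33 ms

33.33 ms


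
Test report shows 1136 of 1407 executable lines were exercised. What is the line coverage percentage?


Coverage = covered / total * 100
Coverage = 1136 / 1407 * 100
Coverage = 80.74%

80.74%


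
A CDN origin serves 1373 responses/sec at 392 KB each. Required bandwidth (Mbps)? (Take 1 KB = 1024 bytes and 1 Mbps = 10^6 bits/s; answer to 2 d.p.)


Formula: Mbps = payload_bytes * RPS * 8 / 1e6
Payload per request = 392 KB = 392 * 1024 = 401408 bytes
Total bytes/sec = 401408 * 1373 = 551133184
Total bits/sec = 551133184 * 8 = 4409065472
Mbps = 4409065472 / 1e6 = 4409.07

4409.07 Mbps


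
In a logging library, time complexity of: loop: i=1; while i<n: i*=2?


Reasoning: i doubles each step so iterations are log2(n)
Complexity: O(log n)

O(log n)


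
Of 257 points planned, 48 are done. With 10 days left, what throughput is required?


Formula: Required rate = Remaining points / Days left
Remaining = 257 - 48 = 209 points
Required rate = 209 / 10 = 20.9 points/day

20.9 points/day


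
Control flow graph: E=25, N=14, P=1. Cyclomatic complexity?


Formula: V(G) = E - N + 2P
V(G) = 25 - 14 + 2*1
V(G) = 11 + 2
V(G) = 13

13


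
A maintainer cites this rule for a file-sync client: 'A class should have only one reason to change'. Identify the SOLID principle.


This describes the Single Responsibility Principle (SRP)

Single Responsibility Principle (SRP)


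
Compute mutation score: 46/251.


Mutation score = killed / total * 100
Mutation score = 46 / 251 * 100
Mutation score = 18.33%

18.33%


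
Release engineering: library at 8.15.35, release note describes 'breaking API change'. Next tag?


Current: 8.15.35
Change category: 'breaking API change' → major bump
SemVer rule: major bump → increment MAJOR, reset MINOR and PATCH to 0
New: 9.0.0

9.0.0


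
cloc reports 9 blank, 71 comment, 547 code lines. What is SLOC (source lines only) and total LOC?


Total LOC = blank + comment + code
Total LOC = 9 + 71 + 547 = 627
SLOC (source only) = code = 547

Total LOC: 627, SLOC: 547


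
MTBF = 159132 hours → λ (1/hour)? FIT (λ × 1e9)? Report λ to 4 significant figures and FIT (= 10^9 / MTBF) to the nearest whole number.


Formula: λ = 1 / MTBF; FIT = λ × 1e9 = 1e9 / MTBF
λ = 1 / 159132 ≈ 6.284e-06 failures/hour
FIT = 1e9 / 159132 ≈ 6284 failures per 1e9 hours (nearest whole number)

λ = 6.284e-06 /h, FIT = 6284


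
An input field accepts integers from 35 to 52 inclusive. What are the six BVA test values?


Range: [35, 52]
Boundaries: just below min, min, min+1, max-1, max, just above max
Values: [34, 35, 36, 51, 52, 53]

[34, 35, 36, 51, 52, 53]


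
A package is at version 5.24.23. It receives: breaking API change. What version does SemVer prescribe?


Current: 5.24.23
Change category: 'breaking API change' → major bump
SemVer rule: major bump → increment MAJOR, reset MINOR and PATCH to 0
New: 6.0.0

6.0.0


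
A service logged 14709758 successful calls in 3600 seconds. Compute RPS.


Formula: throughput = requests / seconds
throughput = 14709758 / 3600
throughput = 4086.04 requests/second

4086.04 requests/second


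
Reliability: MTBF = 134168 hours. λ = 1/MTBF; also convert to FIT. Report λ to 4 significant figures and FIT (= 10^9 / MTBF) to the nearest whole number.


Formula: λ = 1 / MTBF; FIT = λ × 1e9 = 1e9 / MTBF
λ = 1 / 134168 ≈ 7.453e-06 failures/hour
FIT = 1e9 / 134168 ≈ 7453 failures per 1e9 hours (nearest whole number)

λ = 7.453e-06 /h, FIT = 7453


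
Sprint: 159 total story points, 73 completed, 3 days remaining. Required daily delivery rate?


Formula: Required rate = Remaining points / Days left
Remaining = 159 - 73 = 86 points
Required rate = 86 / 3 = 28.67 points/day

28.67 points/day


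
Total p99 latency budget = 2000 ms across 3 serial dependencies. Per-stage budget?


Formula: per_stage = total_budget / stages
per_stage = 2000 / 3
per_stage = 666.67 ms

666.67 ms


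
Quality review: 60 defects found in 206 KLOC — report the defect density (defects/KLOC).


Defect density = defects / KLOC
Defect density = 60 / 206
Defect density = 0.291 defects/KLOC

0.291 defects/KLOC


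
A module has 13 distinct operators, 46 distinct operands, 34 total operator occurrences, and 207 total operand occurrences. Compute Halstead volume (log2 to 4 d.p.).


Formula: V = N * log2(η), where N = N1 + N2 and η = η1 + η2
η = 13 + 46 = 59
N = 34 + 207 = 241
log2(59) ≈ 5.8826
V = 241 * 5.8826 = 1417.71

1417.71


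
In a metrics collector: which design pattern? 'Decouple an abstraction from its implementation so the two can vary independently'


This matches the Bridge pattern

Bridge


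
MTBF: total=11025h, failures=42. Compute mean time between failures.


Formula: MTBF = Total operating time / Number of failures
MTBF = 11025 / 42
MTBF = 262.5 hours

262.5 hours


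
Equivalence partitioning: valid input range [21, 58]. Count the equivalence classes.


Valid range: [21, 58]
Class 1: x < 21 — invalid
Class 2: 21 ≤ x ≤ 58 — valid
Class 3: x > 58 — invalid
Total equivalence classes: 3

3 equivalence classes


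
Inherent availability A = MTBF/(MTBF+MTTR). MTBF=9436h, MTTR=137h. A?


Availability = MTBF / (MTBF + MTTR)
Availability = 9436 / (9436 + 137)
Availability = 9436 / 9573
Availability = 98.5689%

98.5689%


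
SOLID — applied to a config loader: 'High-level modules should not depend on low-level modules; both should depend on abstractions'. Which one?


This describes the Dependency Inversion Principle (DIP)

Dependency Inversion Principle (DIP)


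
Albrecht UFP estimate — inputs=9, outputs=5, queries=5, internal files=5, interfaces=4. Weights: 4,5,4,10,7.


UFP = EI*4 + EO*5 + EQ*4 + ILF*10 + EIF*7
UFP = 9*4 + 5*5 + 5*4 + 5*10 + 4*7
UFP = 36 + 25 + 20 + 50 + 28
UFP = 159

159


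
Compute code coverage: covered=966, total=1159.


Coverage = covered / total * 100
Coverage = 966 / 1159 * 100
Coverage = 83.35%

83.35%


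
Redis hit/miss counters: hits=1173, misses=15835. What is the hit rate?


Formula: hit rate = hits / (hits + misses) * 100
hit rate = 1173 / (1173 + 15835) * 100
hit rate = 1173 / 17008 * 100
hit rate = 6.9%

6.9%


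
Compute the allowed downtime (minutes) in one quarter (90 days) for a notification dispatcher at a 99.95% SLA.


Formula: allowed downtime = period * (100 - SLA) / 100
Period (quarter (90 days)) = 129600 minutes
Unavailability fraction = (100 - 99.95) / 100
Allowed downtime = 129600 * (100 - 99.95) / 100
Allowed downtime = 64.8 minutes

64.8 minutes


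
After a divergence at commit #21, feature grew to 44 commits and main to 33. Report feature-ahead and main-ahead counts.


Common ancestor: commit #21
feature commits after divergence: 44 - 21 = 23
main commits after divergence: 33 - 21 = 12
feature is 23 commits ahead of main
main is 12 commits ahead of feature

feature ahead: 23, main ahead: 12


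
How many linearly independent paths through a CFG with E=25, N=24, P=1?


Formula: V(G) = E - N + 2P
V(G) = 25 - 24 + 2*1
V(G) = 1 + 2
V(G) = 3

3


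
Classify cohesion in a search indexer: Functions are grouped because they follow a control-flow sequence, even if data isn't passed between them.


Reasoning: Grouped by order of execution within a routine, not by data flow
Type: Procedural cohesion

Procedural cohesion


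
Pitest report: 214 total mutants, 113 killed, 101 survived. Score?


Mutation score = killed / total * 100
Mutation score = 113 / 214 * 100
Mutation score = 52.8%

52.8%


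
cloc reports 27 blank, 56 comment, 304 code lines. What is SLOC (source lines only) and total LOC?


Total LOC = blank + comment + code
Total LOC = 27 + 56 + 304 = 387
SLOC (source only) = code = 304

Total LOC: 387, SLOC: 304


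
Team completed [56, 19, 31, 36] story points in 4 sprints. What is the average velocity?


Formula: Avg velocity = Total points / Number of sprints
Points: [56, 19, 31, 36]
Sum = 56 + 19 + 31 + 36 = 142
Avg velocity = 142 / 4 = 35.5 points/sprint

35.5 points/sprint


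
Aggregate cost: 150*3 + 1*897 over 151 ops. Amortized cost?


Formula: Amortized cost = Total cost / Operations
Total cost = (150 * 3) + (1 * 897)
Total cost = 450 + 897 = 1347
Amortized = 1347 / 151 = 8.9205

8.9205


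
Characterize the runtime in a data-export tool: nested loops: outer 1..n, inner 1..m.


Reasoning: product of independent bounds
Complexity: O(n*m)

O(n*m)


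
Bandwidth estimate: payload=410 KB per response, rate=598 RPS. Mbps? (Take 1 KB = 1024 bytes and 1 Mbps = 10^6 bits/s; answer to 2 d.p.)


Formula: Mbps = payload_bytes * RPS * 8 / 1e6
Payload per request = 410 KB = 410 * 1024 = 419840 bytes
Total bytes/sec = 419840 * 598 = 251064320
Total bits/sec = 251064320 * 8 = 2008514560
Mbps = 2008514560 / 1e6 = 2008.51

2008.51 Mbps


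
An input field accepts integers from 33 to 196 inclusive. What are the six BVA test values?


Range: [33, 196]
Boundaries: just below min, min, min+1, max-1, max, just above max
Values: [32, 33, 34, 195, 196, 197]

[32, 33, 34, 195, 196, 197]


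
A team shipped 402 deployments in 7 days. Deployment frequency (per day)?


Formula: deployments per day = releases / days
= 402 / 7
= 57.429 deploys/day
(equivalently, 402.0 deploys/week)

57.429 deploys/day


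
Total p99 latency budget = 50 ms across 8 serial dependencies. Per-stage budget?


Formula: per_stage = total_budget / stages
per_stage = 50 / 8
per_stage = 6.25 ms

6.25 ms


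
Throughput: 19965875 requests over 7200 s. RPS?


Formula: throughput = requests / seconds
throughput = 19965875 / 7200
throughput = 2773.04 requests/second

2773.04 requests/second


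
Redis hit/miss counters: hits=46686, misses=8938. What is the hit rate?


Formula: hit rate = hits / (hits + misses) * 100
hit rate = 46686 / (46686 + 8938) * 100
hit rate = 46686 / 55624 * 100
hit rate = 83.93%

83.93%


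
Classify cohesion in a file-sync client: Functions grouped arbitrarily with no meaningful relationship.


Reasoning: Worst: random grouping
Type: Coincidental cohesion

Coincidental cohesion


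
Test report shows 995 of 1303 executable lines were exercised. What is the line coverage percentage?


Coverage = covered / total * 100
Coverage = 995 / 1303 * 100
Coverage = 76.36%

76.36%


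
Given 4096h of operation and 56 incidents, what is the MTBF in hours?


Formula: MTBF = Total operating time / Number of failures
MTBF = 4096 / 56
MTBF = 73.14 hours

73.14 hours


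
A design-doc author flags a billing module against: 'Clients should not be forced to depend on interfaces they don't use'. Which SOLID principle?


This describes the Interface Segregation Principle (ISP)

Interface Segregation Principle (ISP)


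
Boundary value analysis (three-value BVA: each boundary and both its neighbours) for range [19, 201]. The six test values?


Range: [19, 201]
Boundaries: just below min, min, min+1, max-1, max, just above max
Values: [18, 19, 20, 200, 201, 202]

[18, 19, 20, 200, 201, 202]


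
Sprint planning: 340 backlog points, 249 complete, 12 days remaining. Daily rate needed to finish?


Formula: Required rate = Remaining points / Days left
Remaining = 340 - 249 = 91 points
Required rate = 91 / 12 = 7.58 points/day

7.58 points/day


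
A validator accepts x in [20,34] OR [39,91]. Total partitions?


Valid ranges: [20,34] and [39,91]
Class 1: x < 20 — invalid
Class 2: 20 ≤ x ≤ 34 — valid
Class 3: 34 < x < 39 — invalid (gap between ranges)
Class 4: 39 ≤ x ≤ 91 — valid
Class 5: x > 91 — invalid
Total equivalence classes: 5

5 equivalence classes


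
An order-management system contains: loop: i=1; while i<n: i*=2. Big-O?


Reasoning: i doubles each step so iterations are log2(n)
Complexity: O(log n)

O(log n)


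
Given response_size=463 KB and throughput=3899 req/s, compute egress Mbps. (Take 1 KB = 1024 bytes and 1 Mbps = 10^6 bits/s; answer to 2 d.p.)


Formula: Mbps = payload_bytes * RPS * 8 / 1e6
Payload per request = 463 KB = 463 * 1024 = 474112 bytes
Total bytes/sec = 474112 * 3899 = 1848562688
Total bits/sec = 1848562688 * 8 = 14788501504
Mbps = 14788501504 / 1e6 = 14788.5

14788.5 Mbps


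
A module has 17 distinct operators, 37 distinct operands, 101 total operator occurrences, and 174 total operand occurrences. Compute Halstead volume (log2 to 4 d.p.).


Formula: V = N * log2(η), where N = N1 + N2 and η = η1 + η2
η = 17 + 37 = 54
N = 101 + 174 = 275
log2(54) ≈ 5.7549
V = 275 * 5.7549 = 1582.60

1582.60


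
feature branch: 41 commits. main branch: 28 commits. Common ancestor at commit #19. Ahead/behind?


Common ancestor: commit #19
feature commits after divergence: 41 - 19 = 22
main commits after divergence: 28 - 19 = 9
feature is 22 commits ahead of main
main is 9 commits ahead of feature

feature ahead: 22, main ahead: 9


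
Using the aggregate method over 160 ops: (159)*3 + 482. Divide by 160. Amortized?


Formula: Amortized cost = Total cost / Operations
Total cost = (159 * 3) + (1 * 482)
Total cost = 477 + 482 = 959
Amortized = 959 / 160 = 5.9938

5.9938


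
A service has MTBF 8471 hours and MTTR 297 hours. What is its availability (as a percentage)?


Availability = MTBF / (MTBF + MTTR)
Availability = 8471 / (8471 + 297)
Availability = 8471 / 8768
Availability = 96.6127%

96.6127%


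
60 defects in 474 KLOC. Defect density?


Defect density = defects / KLOC
Defect density = 60 / 474
Defect density = 0.127 defects/KLOC

0.127 defects/KLOC


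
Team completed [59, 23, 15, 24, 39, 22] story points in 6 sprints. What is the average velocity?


Formula: Avg velocity = Total points / Number of sprints
Points: [59, 23, 15, 24, 39, 22]
Sum = 59 + 23 + 15 + 24 + 39 + 22 = 182
Avg velocity = 182 / 6 = 30.33 points/sprint

30.33 points/sprint


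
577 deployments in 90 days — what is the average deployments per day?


Formula: deployments per day = releases / days
= 577 / 90
= 6.411 deploys/day
(equivalently, 44.88 deploys/week)

6.411 deploys/day


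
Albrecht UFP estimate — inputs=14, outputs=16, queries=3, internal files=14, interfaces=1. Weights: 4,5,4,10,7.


UFP = EI*4 + EO*5 + EQ*4 + ILF*10 + EIF*7
UFP = 14*4 + 16*5 + 3*4 + 14*10 + 1*7
UFP = 56 + 80 + 12 + 140 + 7
UFP = 295

295


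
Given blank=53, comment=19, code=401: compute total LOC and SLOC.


Total LOC = blank + comment + code
Total LOC = 53 + 19 + 401 = 473
SLOC (source only) = code = 401

Total LOC: 473, SLOC: 401


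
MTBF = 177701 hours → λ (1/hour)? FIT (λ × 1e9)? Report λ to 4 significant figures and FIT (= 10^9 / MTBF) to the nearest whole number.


Formula: λ = 1 / MTBF; FIT = λ × 1e9 = 1e9 / MTBF
λ = 1 / 177701 ≈ 5.627e-06 failures/hour
FIT = 1e9 / 177701 ≈ 5627 failures per 1e9 hours (nearest whole number)

λ = 5.627e-06 /h, FIT = 5627


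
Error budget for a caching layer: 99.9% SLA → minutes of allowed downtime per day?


Formula: allowed downtime = period * (100 - SLA) / 100
Period (day) = 1440 minutes
Unavailability fraction = (100 - 99.9) / 100
Allowed downtime = 1440 * (100 - 99.9) / 100
Allowed downtime = 1.44 minutes

1.44 minutes


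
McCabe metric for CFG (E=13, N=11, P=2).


Formula: V(G) = E - N + 2P
V(G) = 13 - 11 + 2*2
V(G) = 2 + 4
V(G) = 6

6


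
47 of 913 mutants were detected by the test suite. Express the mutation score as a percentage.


Mutation score = killed / total * 100
Mutation score = 47 / 913 * 100
Mutation score = 5.15%

5.15%


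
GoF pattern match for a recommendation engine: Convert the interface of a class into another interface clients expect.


This matches the Adapter pattern

Adapter


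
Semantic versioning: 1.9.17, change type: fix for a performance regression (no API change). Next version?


Current: 1.9.17
Change category: 'fix for a performance regression (no API change)' → patch bump
SemVer rule: patch bump → increment PATCH (MAJOR and MINOR unchanged)
New: 1.9.18

1.9.18


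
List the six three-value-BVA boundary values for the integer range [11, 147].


Range: [11, 147]
Boundaries: just below min, min, min+1, max-1, max, just above max
Values: [10, 11, 12, 146, 147, 148]

[10, 11, 12, 146, 147, 148]


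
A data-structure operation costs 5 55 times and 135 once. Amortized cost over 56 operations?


Formula: Amortized cost = Total cost / Operations
Total cost = (55 * 5) + (1 * 135)
Total cost = 275 + 135 = 410
Amortized = 410 / 56 = 7.3214

7.3214


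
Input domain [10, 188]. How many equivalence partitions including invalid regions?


Valid range: [10, 188]
Class 1: x < 10 — invalid
Class 2: 10 ≤ x ≤ 188 — valid
Class 3: x > 188 — invalid
Total equivalence classes: 3

3 equivalence classes


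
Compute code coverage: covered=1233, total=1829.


Coverage = covered / total * 100
Coverage = 1233 / 1829 * 100
Coverage = 67.41%

67.41%


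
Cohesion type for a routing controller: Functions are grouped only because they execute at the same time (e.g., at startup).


Reasoning: Related by timing only
Type: Temporal cohesion

Temporal cohesion


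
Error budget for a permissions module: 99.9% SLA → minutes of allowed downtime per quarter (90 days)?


Formula: allowed downtime = period * (100 - SLA) / 100
Period (quarter (90 days)) = 129600 minutes
Unavailability fraction = (100 - 99.9) / 100
Allowed downtime = 129600 * (100 - 99.9) / 100
Allowed downtime = 129.6 minutes

129.6 minutes


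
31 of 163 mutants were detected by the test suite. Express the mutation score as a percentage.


Mutation score = killed / total * 100
Mutation score = 31 / 163 * 100
Mutation score = 19.02%

19.02%


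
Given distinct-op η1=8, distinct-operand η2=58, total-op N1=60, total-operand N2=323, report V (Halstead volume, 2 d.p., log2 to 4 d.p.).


Formula: V = N * log2(η), where N = N1 + N2 and η = η1 + η2
η = 8 + 58 = 66
N = 60 + 323 = 383
log2(66) ≈ 6.0444
V = 383 * 6.0444 = 2315.01

2315.01


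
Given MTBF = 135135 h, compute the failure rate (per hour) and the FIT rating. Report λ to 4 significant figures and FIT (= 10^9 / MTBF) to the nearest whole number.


Formula: λ = 1 / MTBF; FIT = λ × 1e9 = 1e9 / MTBF
λ = 1 / 135135 ≈ 7.400e-06 failures/hour
FIT = 1e9 / 135135 ≈ 7400 failures per 1e9 hours (nearest whole number)

λ = 7.400e-06 /h, FIT = 7400


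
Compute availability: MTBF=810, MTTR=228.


Availability = MTBF / (MTBF + MTTR)
Availability = 810 / (810 + 228)
Availability = 810 / 1038
Availability = 78.0347%

78.0347%


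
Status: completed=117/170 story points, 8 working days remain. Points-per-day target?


Formula: Required rate = Remaining points / Days left
Remaining = 170 - 117 = 53 points
Required rate = 53 / 8 = 6.63 points/day

6.63 points/day


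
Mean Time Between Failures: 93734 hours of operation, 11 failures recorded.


Formula: MTBF = Total operating time / Number of failures
MTBF = 93734 / 11
MTBF = 8521.27 hours

8521.27 hours


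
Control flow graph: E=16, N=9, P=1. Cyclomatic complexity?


Formula: V(G) = E - N + 2P
V(G) = 16 - 9 + 2*1
V(G) = 7 + 2
V(G) = 9

9


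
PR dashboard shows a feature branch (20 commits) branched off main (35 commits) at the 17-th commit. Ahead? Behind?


Common ancestor: commit #17
feature commits after divergence: 20 - 17 = 3
main commits after divergence: 35 - 17 = 18
feature is 3 commits ahead of main
main is 18 commits ahead of feature

feature ahead: 3, main ahead: 18


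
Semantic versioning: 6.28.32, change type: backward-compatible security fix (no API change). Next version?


Current: 6.28.32
Change category: 'backward-compatible security fix (no API change)' → patch bump
SemVer rule: patch bump → increment PATCH (MAJOR and MINOR unchanged)
New: 6.28.33

6.28.33


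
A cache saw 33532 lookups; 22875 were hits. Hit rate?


Formula: hit rate = hits / (hits + misses) * 100
hit rate = 22875 / (22875 + 10657) * 100
hit rate = 22875 / 33532 * 100
hit rate = 68.22%

68.22%


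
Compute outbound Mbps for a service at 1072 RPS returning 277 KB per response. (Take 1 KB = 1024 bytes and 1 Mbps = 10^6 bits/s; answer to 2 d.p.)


Formula: Mbps = payload_bytes * RPS * 8 / 1e6
Payload per request = 277 KB = 277 * 1024 = 283648 bytes
Total bytes/sec = 283648 * 1072 = 304070656
Total bits/sec = 304070656 * 8 = 2432565248
Mbps = 2432565248 / 1e6 = 2432.57

2432.57 Mbps


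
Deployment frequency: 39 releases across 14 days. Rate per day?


Formula: deployments per day = releases / days
= 39 / 14
= 2.786 deploys/day
(equivalently, 19.5 deploys/week)

2.786 deploys/day


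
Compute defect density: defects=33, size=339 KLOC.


Defect density = defects / KLOC
Defect density = 33 / 339
Defect density = 0.097 defects/KLOC

0.097 defects/KLOC


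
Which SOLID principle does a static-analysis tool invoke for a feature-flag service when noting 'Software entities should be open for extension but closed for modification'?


This describes the Open/Closed Principle (OCP)

Open/Closed Principle (OCP)


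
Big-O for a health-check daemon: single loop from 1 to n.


Reasoning: one pass through n items
Complexity: O(n)

O(n)


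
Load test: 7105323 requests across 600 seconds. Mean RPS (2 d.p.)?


Formula: throughput = requests / seconds
throughput = 7105323 / 600
throughput = 11842.21 requests/second

11842.21 requests/second


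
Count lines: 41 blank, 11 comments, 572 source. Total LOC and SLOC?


Total LOC = blank + comment + code
Total LOC = 41 + 11 + 572 = 624
SLOC (source only) = code = 572

Total LOC: 624, SLOC: 572


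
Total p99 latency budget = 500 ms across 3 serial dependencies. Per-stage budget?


Formula: per_stage = total_budget / stages
per_stage = 500 / 3
per_stage = 166.67 ms

166.67 ms


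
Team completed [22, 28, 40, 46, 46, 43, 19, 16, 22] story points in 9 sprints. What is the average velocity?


Formula: Avg velocity = Total points / Number of sprints
Points: [22, 28, 40, 46, 46, 43, 19, 16, 22]
Sum = 22 + 28 + 40 + 46 + 46 + 43 + 19 + 16 + 22 = 282
Avg velocity = 282 / 9 = 31.33 points/sprint

31.33 points/sprint


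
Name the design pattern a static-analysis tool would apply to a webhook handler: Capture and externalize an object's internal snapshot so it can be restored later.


This matches the Memento pattern

Memento


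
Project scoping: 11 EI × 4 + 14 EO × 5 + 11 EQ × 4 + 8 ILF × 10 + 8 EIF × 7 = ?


UFP = EI*4 + EO*5 + EQ*4 + ILF*10 + EIF*7
UFP = 11*4 + 14*5 + 11*4 + 8*10 + 8*7
UFP = 44 + 70 + 44 + 80 + 56
UFP = 294

294


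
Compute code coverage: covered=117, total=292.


Coverage = covered / total * 100
Coverage = 117 / 292 * 100
Coverage = 40.07%

40.07%


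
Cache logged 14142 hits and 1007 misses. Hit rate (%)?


Formula: hit rate = hits / (hits + misses) * 100
hit rate = 14142 / (14142 + 1007) * 100
hit rate = 14142 / 15149 * 100
hit rate = 93.35%

93.35%


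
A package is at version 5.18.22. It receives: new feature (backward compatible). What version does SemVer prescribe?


Current: 5.18.22
Change category: 'new feature (backward compatible)' → minor bump
SemVer rule: minor bump → increment MINOR, reset PATCH to 0 (MAJOR unchanged)
New: 5.19.0

5.19.0


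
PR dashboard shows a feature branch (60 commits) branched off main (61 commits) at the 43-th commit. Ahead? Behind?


Common ancestor: commit #43
feature commits after divergence: 60 - 43 = 17
main commits after divergence: 61 - 43 = 18
feature is 17 commits ahead of main
main is 18 commits ahead of feature

feature ahead: 17, main ahead: 18


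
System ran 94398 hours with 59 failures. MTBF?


Formula: MTBF = Total operating time / Number of failures
MTBF = 94398 / 59
MTBF = 1599.97 hours

1599.97 hours


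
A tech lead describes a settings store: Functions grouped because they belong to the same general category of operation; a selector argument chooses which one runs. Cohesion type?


Reasoning: Grouped by category of activity, not by data or sequence
Type: Logical cohesion

Logical cohesion


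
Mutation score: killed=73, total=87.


Mutation score = killed / total * 100
Mutation score = 73 / 87 * 100
Mutation score = 83.91%

83.91%


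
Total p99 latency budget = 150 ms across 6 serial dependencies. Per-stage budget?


Formula: per_stage = total_budget / stages
per_stage = 150 / 6
per_stage = 25.0 ms

25.0 ms


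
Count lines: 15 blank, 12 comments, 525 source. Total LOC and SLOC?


Total LOC = blank + comment + code
Total LOC = 15 + 12 + 525 = 552
SLOC (source only) = code = 525

Total LOC: 552, SLOC: 525


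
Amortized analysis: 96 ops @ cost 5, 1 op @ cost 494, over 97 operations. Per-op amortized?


Formula: Amortized cost = Total cost / Operations
Total cost = (96 * 5) + (1 * 494)
Total cost = 480 + 494 = 974
Amortized = 974 / 97 = 10.0412

10.0412


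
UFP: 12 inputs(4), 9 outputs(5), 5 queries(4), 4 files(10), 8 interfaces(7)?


UFP = EI*4 + EO*5 + EQ*4 + ILF*10 + EIF*7
UFP = 12*4 + 9*5 + 5*4 + 4*10 + 8*7
UFP = 48 + 45 + 20 + 40 + 56
UFP = 209

209


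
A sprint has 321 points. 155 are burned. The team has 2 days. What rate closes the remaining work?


Formula: Required rate = Remaining points / Days left
Remaining = 321 - 155 = 166 points
Required rate = 166 / 2 = 83.0 points/day

83.0 points/day


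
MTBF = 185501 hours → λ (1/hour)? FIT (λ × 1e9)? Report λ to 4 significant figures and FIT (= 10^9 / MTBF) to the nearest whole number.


Formula: λ = 1 / MTBF; FIT = λ × 1e9 = 1e9 / MTBF
λ = 1 / 185501 ≈ 5.391e-06 failures/hour
FIT = 1e9 / 185501 ≈ 5391 failures per 1e9 hours (nearest whole number)

λ = 5.391e-06 /h, FIT = 5391


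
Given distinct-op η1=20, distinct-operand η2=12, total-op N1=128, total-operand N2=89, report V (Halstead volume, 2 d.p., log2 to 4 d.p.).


Formula: V = N * log2(η), where N = N1 + N2 and η = η1 + η2
η = 20 + 12 = 32
N = 128 + 89 = 217
log2(32) ≈ 5.0000
V = 217 * 5.0000 = 1085.00

1085.00


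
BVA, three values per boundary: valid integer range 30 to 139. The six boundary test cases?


Range: [30, 139]
Boundaries: just below min, min, min+1, max-1, max, just above max
Values: [29, 30, 31, 138, 139, 140]

[29, 30, 31, 138, 139, 140]


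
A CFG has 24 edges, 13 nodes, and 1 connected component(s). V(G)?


Formula: V(G) = E - N + 2P
V(G) = 24 - 13 + 2*1
V(G) = 11 + 2
V(G) = 13

13


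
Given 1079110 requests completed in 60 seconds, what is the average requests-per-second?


Formula: throughput = requests / seconds
throughput = 1079110 / 60
throughput = 17985.17 requests/second

17985.17 requests/second


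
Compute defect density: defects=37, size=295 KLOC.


Defect density = defects / KLOC
Defect density = 37 / 295
Defect density = 0.125 defects/KLOC

0.125 defects/KLOC


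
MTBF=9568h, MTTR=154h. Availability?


Availability = MTBF / (MTBF + MTTR)
Availability = 9568 / (9568 + 154)
Availability = 9568 / 9722
Availability = 98.416%

98.416%


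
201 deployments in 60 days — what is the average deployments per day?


Formula: deployments per day = releases / days
= 201 / 60
= 3.35 deploys/day
(equivalently, 23.45 deploys/week)

3.35 deploys/day


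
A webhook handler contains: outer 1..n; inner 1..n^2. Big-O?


Reasoning: n times n^2
Complexity: O(n^3)

O(n^3)


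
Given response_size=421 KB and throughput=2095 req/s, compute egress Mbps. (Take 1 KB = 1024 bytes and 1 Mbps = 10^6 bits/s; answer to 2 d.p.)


Formula: Mbps = payload_bytes * RPS * 8 / 1e6
Payload per request = 421 KB = 421 * 1024 = 431104 bytes
Total bytes/sec = 431104 * 2095 = 903162880
Total bits/sec = 903162880 * 8 = 7225303040
Mbps = 7225303040 / 1e6 = 7225.3

7225.3 Mbps


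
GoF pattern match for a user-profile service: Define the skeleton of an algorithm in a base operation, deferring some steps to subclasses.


This matches the Template Method pattern

Template Method


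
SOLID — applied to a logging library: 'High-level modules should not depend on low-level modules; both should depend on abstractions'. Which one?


This describes the Dependency Inversion Principle (DIP)

Dependency Inversion Principle (DIP)


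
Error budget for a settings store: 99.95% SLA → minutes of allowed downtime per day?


Formula: allowed downtime = period * (100 - SLA) / 100
Period (day) = 1440 minutes
Unavailability fraction = (100 - 99.95) / 100
Allowed downtime = 1440 * (100 - 99.95) / 100
Allowed downtime = 0.72 minutes

0.72 minutes


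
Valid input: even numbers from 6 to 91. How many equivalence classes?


Constraint: even integers in [6, 91]
Class 1: x < 6 — out-of-range invalid
Class 2: x in [6,91] but odd — wrong type invalid
Class 3: x in [6,91] and even — valid
Class 4: x > 91 — out-of-range invalid
Total equivalence classes: 4

4 equivalence classes


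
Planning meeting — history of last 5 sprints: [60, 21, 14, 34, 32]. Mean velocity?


Formula: Avg velocity = Total points / Number of sprints
Points: [60, 21, 14, 34, 32]
Sum = 60 + 21 + 14 + 34 + 32 = 161
Avg velocity = 161 / 5 = 32.2 points/sprint

32.2 points/sprint


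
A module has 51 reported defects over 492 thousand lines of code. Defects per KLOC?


Defect density = defects / KLOC
Defect density = 51 / 492
Defect density = 0.104 defects/KLOC

0.104 defects/KLOC


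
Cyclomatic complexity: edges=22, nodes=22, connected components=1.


Formula: V(G) = E - N + 2P
V(G) = 22 - 22 + 2*1
V(G) = 0 + 2
V(G) = 2

2


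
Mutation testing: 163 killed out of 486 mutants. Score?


Mutation score = killed / total * 100
Mutation score = 163 / 486 * 100
Mutation score = 33.54%

33.54%


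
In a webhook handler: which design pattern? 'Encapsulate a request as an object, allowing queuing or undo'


This matches the Command pattern

Command


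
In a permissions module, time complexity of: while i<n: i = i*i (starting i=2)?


Reasoning: squaring drives double-exponential growth; iterations ~ log log n
Complexity: O(log log n)

O(log log n)


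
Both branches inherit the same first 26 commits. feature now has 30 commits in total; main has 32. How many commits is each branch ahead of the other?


Common ancestor: commit #26
feature commits after divergence: 30 - 26 = 4
main commits after divergence: 32 - 26 = 6
feature is 4 commits ahead of main
main is 6 commits ahead of feature

feature ahead: 4, main ahead: 6


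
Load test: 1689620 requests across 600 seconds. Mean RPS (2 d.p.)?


Formula: throughput = requests / seconds
throughput = 1689620 / 600
throughput = 2816.03 requests/second

2816.03 requests/second


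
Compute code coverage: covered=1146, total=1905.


Coverage = covered / total * 100
Coverage = 1146 / 1905 * 100
Coverage = 60.16%

60.16%


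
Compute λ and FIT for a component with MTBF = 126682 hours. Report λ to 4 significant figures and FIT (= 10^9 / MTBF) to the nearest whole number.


Formula: λ = 1 / MTBF; FIT = λ × 1e9 = 1e9 / MTBF
λ = 1 / 126682 ≈ 7.894e-06 failures/hour
FIT = 1e9 / 126682 ≈ 7894 failures per 1e9 hours (nearest whole number)

λ = 7.894e-06 /h, FIT = 7894


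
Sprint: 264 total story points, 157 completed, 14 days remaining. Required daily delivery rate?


Formula: Required rate = Remaining points / Days left
Remaining = 264 - 157 = 107 points
Required rate = 107 / 14 = 7.64 points/day

7.64 points/day


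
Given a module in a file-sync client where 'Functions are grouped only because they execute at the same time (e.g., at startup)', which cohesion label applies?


Reasoning: Related by timing only
Type: Temporal cohesion

Temporal cohesion


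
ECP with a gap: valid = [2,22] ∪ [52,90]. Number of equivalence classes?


Valid ranges: [2,22] and [52,90]
Class 1: x < 2 — invalid
Class 2: 2 ≤ x ≤ 22 — valid
Class 3: 22 < x < 52 — invalid (gap between ranges)
Class 4: 52 ≤ x ≤ 90 — valid
Class 5: x > 90 — invalid
Total equivalence classes: 5

5 equivalence classes


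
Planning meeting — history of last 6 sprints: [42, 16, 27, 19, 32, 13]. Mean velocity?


Formula: Avg velocity = Total points / Number of sprints
Points: [42, 16, 27, 19, 32, 13]
Sum = 42 + 16 + 27 + 19 + 32 + 13 = 149
Avg velocity = 149 / 6 = 24.83 points/sprint

24.83 points/sprint


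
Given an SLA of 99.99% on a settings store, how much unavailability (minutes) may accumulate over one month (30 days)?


Formula: allowed downtime = period * (100 - SLA) / 100
Period (month (30 days)) = 43200 minutes
Unavailability fraction = (100 - 99.99) / 100
Allowed downtime = 43200 * (100 - 99.99) / 100
Allowed downtime = 4.32 minutes

4.32 minutes


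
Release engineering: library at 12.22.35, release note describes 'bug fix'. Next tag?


Current: 12.22.35
Change category: 'bug fix' → patch bump
SemVer rule: patch bump → increment PATCH (MAJOR and MINOR unchanged)
New: 12.22.36

12.22.36


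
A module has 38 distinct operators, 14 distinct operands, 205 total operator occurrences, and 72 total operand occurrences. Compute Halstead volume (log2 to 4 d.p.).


Formula: V = N * log2(η), where N = N1 + N2 and η = η1 + η2
η = 38 + 14 = 52
N = 205 + 72 = 277
log2(52) ≈ 5.7004
V = 277 * 5.7004 = 1579.01

1579.01


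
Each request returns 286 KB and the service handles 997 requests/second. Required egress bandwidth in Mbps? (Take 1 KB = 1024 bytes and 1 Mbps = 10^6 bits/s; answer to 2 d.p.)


Formula: Mbps = payload_bytes * RPS * 8 / 1e6
Payload per request = 286 KB = 286 * 1024 = 292864 bytes
Total bytes/sec = 292864 * 997 = 291985408
Total bits/sec = 291985408 * 8 = 2335883264
Mbps = 2335883264 / 1e6 = 2335.88

2335.88 Mbps


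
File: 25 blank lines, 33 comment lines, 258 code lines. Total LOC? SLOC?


Total LOC = blank + comment + code
Total LOC = 25 + 33 + 258 = 316
SLOC (source only) = code = 258

Total LOC: 316, SLOC: 258


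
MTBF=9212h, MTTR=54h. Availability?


Availability = MTBF / (MTBF + MTTR)
Availability = 9212 / (9212 + 54)
Availability = 9212 / 9266
Availability = 99.4172%

99.4172%


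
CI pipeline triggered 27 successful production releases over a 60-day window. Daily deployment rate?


Formula: deployments per day = releases / days
= 27 / 60
= 0.45 deploys/day
(equivalently, 3.15 deploys/week)

0.45 deploys/day


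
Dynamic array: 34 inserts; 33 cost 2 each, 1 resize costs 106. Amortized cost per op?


Formula: Amortized cost = Total cost / Operations
Total cost = (33 * 2) + (1 * 106)
Total cost = 66 + 106 = 172
Amortized = 172 / 34 = 5.0588

5.0588
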